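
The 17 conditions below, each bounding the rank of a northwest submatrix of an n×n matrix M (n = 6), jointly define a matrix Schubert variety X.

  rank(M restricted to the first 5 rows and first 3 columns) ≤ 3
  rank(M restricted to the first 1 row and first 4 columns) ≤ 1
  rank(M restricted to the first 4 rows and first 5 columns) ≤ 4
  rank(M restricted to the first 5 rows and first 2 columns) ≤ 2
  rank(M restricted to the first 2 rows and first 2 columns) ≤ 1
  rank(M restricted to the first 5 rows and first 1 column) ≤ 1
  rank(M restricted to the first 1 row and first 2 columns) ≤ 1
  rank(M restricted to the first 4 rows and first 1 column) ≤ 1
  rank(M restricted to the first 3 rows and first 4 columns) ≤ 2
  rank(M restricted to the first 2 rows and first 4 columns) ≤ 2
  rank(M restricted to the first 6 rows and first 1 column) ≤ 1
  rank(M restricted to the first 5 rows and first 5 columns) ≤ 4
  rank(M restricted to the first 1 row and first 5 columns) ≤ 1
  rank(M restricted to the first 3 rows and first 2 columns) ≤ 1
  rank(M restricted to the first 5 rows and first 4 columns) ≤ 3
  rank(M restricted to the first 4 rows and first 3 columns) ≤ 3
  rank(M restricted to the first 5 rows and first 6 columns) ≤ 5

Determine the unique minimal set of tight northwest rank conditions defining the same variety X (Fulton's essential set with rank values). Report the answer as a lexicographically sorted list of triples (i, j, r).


Computing R[i][j] = min implied NW-rank bound (n=6, 17 conditions):

  i=1: 1 | 1 | 1 | 1 | 1 | 1
  i=2: 1 | 1 | 2 | 2 | 2 | 2
  i=3: 1 | 1 | 2 | 2 | 3 | 3
  i=4: 1 | 2 | 3 | 3 | 4 | 4
  i=5: 1 | 2 | 3 | 3 | 4 | 5
  i=6: 1 | 2 | 3 | 4 | 5 | 6

second differences of R give the permutation w = (1, 3, 5, 2, 6, 4).

Rothe diagram D(w) (4 cells), 3 SE-corners (essential conditions):

[(3, 2, 1), (3, 4, 2), (5, 4, 3)]


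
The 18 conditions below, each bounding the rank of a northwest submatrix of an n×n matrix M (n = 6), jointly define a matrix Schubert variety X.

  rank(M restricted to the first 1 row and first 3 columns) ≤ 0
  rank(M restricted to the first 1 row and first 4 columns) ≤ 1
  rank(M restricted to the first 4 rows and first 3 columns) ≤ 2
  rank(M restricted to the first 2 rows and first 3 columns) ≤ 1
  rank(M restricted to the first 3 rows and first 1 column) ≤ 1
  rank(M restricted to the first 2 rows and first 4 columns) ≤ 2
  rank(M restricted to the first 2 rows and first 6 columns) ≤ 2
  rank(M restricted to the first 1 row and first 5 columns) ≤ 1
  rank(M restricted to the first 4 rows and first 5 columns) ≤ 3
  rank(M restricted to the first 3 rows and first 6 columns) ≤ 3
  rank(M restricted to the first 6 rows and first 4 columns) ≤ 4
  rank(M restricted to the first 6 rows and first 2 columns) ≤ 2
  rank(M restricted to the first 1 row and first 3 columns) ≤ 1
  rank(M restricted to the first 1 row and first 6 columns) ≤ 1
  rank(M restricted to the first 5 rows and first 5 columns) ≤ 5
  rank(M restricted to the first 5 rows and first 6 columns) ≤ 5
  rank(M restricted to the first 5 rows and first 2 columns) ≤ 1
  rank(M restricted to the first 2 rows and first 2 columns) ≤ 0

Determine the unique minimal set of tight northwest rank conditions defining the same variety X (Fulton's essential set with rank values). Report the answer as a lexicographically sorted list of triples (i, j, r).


The tightest implied rank at each (i,j), from the 18 conditions:

  R[1]: 0  0  0  1  1  1
  R[2]: 0  0  1  2  2  2
  R[3]: 1  1  2  3  3  3
  R[4]: 1  1  2  3  3  4
  R[5]: 1  1  2  3  4  5
  R[6]: 1  2  3  4  5  6

second differences of R give the permutation w = (4, 3, 1, 6, 5, 2).

|D(w)|=8, |Ess(w)|=4:

[(1, 3, 0), (2, 2, 0), (4, 5, 3), (5, 2, 1)]


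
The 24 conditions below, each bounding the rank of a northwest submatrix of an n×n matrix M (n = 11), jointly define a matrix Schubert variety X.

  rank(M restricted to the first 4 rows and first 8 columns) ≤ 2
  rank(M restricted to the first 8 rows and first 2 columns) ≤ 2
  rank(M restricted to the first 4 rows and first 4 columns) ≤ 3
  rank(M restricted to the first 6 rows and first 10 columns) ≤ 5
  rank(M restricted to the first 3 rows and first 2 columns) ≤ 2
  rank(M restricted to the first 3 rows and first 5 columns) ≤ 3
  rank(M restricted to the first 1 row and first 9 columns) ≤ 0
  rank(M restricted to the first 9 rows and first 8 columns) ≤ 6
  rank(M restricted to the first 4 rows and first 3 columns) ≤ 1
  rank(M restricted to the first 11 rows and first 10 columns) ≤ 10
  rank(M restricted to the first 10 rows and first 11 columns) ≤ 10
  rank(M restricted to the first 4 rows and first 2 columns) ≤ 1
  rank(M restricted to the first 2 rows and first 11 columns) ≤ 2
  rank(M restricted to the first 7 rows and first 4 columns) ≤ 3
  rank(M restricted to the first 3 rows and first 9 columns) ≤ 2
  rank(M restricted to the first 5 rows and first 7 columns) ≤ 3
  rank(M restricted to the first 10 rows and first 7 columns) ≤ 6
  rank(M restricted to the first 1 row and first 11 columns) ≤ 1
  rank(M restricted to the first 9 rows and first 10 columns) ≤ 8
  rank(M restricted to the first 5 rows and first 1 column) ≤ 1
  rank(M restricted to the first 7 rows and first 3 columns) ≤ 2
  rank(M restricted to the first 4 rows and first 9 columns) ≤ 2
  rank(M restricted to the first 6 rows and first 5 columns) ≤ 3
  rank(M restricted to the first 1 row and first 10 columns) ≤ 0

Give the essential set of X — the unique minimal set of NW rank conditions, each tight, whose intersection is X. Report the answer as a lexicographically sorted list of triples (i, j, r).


Reconstructing r_w from the 24 given conditions:

  0, 0, 0, 0, 0, 0, 0, 0, 0, 0, 1
  1, 1, 1, 1, 1, 1, 1, 1, 1, 1, 2
  1, 1, 1, 2, 2, 2, 2, 2, 2, 2, 3
  1, 1, 1, 2, 2, 2, 2, 2, 2, 3, 4
  1, 2, 2, 3, 3, 3, 3, 3, 3, 4, 5
  1, 2, 2, 3, 3, 4, 4, 4, 4, 5, 6
  1, 2, 2, 3, 4, 5, 5, 5, 5, 6, 7
  1, 2, 3, 4, 5, 6, 6, 6, 6, 7, 8
  1, 2, 3, 4, 5, 6, 6, 6, 7, 8, 9
  1, 2, 3, 4, 5, 6, 6, 7, 8, 9, 10
  1, 2, 3, 4, 5, 6, 7, 8, 9, 10, 11

so w = (11, 1, 4, 10, 2, 6, 5, 3, 9, 8, 7).

D(w) has 25 cells with 7 SE-corners; essential set:

[(1, 10, 0), (4, 3, 1), (4, 9, 2), (6, 5, 3), (7, 3, 2), (9, 8, 6), (10, 7, 6)]


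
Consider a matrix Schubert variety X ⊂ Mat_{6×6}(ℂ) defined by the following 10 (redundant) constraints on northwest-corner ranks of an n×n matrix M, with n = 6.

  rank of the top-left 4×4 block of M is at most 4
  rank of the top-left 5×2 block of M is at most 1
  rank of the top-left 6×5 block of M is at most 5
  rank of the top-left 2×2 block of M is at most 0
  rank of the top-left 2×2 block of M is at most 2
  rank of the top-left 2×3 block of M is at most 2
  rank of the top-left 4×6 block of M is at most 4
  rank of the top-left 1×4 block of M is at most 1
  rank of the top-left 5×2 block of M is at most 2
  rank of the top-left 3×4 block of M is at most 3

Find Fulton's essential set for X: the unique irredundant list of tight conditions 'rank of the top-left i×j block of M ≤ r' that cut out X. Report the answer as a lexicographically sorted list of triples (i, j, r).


Computing R[i][j] = min implied NW-rank bound (n=6, 10 conditions):

  R[1]: 0 0 1 1 1 1
  R[2]: 0 0 1 2 2 2
  R[3]: 1 1 2 3 3 3
  R[4]: 1 1 2 3 4 4
  R[5]: 1 1 2 3 4 5
  R[6]: 1 2 3 4 5 6

the unique w with this rank table is (3, 4, 1, 5, 6, 2).

ℓ(w)=6; the 2 essential cells (i,j,r):

[(2, 2, 0), (5, 2, 1)]


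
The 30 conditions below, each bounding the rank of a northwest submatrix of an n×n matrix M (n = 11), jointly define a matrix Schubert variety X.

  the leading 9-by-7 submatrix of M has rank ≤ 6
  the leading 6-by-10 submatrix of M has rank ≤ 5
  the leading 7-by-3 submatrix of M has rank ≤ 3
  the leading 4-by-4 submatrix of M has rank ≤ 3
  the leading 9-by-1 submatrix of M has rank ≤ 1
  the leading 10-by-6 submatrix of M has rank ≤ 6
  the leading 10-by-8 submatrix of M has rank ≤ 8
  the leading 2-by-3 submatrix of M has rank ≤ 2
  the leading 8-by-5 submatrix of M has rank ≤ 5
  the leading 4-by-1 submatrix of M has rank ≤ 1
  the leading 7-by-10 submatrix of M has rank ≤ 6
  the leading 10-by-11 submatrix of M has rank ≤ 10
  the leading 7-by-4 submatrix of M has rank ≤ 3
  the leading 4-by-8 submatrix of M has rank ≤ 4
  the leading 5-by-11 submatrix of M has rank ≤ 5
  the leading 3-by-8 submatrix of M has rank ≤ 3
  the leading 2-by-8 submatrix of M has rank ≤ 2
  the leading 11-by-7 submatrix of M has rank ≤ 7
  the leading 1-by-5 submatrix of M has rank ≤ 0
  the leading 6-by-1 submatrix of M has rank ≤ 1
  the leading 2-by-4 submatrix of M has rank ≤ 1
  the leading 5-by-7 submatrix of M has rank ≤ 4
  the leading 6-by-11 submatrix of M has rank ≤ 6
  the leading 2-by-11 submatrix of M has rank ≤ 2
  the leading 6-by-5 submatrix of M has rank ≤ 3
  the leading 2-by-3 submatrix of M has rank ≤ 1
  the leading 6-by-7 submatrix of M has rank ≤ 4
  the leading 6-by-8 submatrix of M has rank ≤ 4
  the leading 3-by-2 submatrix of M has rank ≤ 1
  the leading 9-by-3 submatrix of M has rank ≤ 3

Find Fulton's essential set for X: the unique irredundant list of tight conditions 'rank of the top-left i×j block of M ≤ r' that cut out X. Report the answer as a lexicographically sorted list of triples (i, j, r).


Computing R[i][j] = min implied NW-rank bound (n=11, 30 conditions):

  i=1: 0 0 0 0 0 1 1 1 1 1 1
  i=2: 1 1 1 1 1 2 2 2 2 2 2
  i=3: 1 1 2 2 2 3 3 3 3 3 3
  i=4: 1 2 3 3 3 4 4 4 4 4 4
  i=5: 1 2 3 3 3 4 4 4 5 5 5
  i=6: 1 2 3 3 3 4 4 4 5 5 6
  i=7: 1 2 3 3 4 5 5 5 6 6 7
  i=8: 1 2 3 4 5 6 6 6 7 7 8
  i=9: 1 2 3 4 5 6 6 7 8 8 9
  i=10: 1 2 3 4 5 6 7 8 9 9 10
  i=11: 1 2 3 4 5 6 7 8 9 10 11

giving w = (6, 1, 3, 2, 9, 11, 5, 4, 8, 7, 10) via Δ²R.

ℓ(w)=17; the 7 essential cells (i,j,r):

[(1, 5, 0), (3, 2, 1), (6, 5, 3), (6, 8, 4), (6, 10, 5), (7, 4, 3), (9, 7, 6)]


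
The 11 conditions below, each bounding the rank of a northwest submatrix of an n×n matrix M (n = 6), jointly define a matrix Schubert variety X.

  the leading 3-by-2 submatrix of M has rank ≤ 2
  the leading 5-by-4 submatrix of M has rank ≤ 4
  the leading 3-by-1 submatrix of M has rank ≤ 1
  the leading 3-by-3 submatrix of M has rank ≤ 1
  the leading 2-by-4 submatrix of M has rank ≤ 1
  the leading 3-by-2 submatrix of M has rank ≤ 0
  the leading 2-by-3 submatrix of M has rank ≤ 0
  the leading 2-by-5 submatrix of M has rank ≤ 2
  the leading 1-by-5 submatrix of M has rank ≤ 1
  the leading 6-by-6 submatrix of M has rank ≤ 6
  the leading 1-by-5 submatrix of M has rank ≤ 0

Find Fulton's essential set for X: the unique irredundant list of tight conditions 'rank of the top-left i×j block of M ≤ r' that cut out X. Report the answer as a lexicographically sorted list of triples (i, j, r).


Reconstructing r_w from the 11 given conditions:

  R[1]: 0  0  0  0  0  1
  R[2]: 0  0  0  1  1  2
  R[3]: 0  0  1  2  2  3
  R[4]: 1  1  2  3  3  4
  R[5]: 1  2  3  4  4  5
  R[6]: 1  2  3  4  5  6

hence w(1..6) = (6, 4, 3, 1, 2, 5).

ℓ(w)=10; the 3 essential cells (i,j,r):

[(1, 5, 0), (2, 3, 0), (3, 2, 0)]


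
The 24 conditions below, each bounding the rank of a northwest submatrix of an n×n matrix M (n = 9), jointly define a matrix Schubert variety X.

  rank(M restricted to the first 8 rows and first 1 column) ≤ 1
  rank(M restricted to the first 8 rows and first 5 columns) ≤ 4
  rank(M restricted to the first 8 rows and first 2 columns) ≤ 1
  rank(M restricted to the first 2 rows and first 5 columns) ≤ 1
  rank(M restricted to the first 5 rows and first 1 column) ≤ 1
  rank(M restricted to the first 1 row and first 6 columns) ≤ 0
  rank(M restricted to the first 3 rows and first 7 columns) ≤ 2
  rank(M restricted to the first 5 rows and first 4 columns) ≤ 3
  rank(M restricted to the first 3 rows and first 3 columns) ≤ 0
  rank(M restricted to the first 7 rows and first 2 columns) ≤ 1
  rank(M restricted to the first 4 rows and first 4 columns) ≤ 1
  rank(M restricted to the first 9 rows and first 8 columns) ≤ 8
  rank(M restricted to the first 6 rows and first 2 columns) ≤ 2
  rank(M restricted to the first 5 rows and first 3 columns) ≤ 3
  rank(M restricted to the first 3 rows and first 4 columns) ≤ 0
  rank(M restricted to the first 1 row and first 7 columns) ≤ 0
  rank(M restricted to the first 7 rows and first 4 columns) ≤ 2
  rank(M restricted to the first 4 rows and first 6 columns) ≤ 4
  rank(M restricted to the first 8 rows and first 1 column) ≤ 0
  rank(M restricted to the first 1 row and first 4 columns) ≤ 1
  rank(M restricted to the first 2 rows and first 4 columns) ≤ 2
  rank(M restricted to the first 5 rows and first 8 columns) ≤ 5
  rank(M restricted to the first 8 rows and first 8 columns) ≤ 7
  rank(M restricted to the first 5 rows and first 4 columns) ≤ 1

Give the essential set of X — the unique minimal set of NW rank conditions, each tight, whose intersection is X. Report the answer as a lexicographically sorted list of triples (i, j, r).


Recovering R(i,j) via the rank-extension bound from the 24 conditions:

  R[1]: 0, 0, 0, 0, 0, 0, 0, 1, 1
  R[2]: 0, 0, 0, 0, 1, 1, 1, 2, 2
  R[3]: 0, 0, 0, 0, 1, 2, 2, 3, 3
  R[4]: 0, 1, 1, 1, 2, 3, 3, 4, 4
  R[5]: 0, 1, 1, 1, 2, 3, 4, 5, 5
  R[6]: 0, 1, 2, 2, 3, 4, 5, 6, 6
  R[7]: 0, 1, 2, 2, 3, 4, 5, 6, 7
  R[8]: 0, 1, 2, 3, 4, 5, 6, 7, 8
  R[9]: 1, 2, 3, 4, 5, 6, 7, 8, 9

reading off 1-entries of Δ²R: w = (8, 5, 6, 2, 7, 3, 9, 4, 1).

Rothe diagram D(w) (23 cells), 5 SE-corners (essential conditions):

[(1, 7, 0), (3, 4, 0), (5, 4, 1), (7, 4, 2), (8, 1, 0)]


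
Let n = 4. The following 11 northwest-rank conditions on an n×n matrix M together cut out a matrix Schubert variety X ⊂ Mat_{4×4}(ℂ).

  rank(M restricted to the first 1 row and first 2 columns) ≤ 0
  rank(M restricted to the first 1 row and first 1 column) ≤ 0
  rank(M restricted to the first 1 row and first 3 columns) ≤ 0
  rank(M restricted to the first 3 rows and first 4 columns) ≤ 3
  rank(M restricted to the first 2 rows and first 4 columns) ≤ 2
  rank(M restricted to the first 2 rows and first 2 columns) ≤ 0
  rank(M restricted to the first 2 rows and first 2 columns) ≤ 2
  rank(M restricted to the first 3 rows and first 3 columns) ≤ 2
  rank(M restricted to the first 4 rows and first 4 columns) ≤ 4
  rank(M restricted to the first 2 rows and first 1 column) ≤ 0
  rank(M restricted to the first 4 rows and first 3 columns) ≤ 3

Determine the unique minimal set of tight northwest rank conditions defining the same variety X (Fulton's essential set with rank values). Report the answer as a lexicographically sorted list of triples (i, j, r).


Rank table r_w(4×4) implied by the 11 constraints:

  row 1: 0  0  0  1
  row 2: 0  0  1  2
  row 3: 1  1  2  3
  row 4: 1  2  3  4

the unique w with this rank table is (4, 3, 1, 2).

ℓ(w)=5; the 2 essential cells (i,j,r):

[(1, 3, 0), (2, 2, 0)]


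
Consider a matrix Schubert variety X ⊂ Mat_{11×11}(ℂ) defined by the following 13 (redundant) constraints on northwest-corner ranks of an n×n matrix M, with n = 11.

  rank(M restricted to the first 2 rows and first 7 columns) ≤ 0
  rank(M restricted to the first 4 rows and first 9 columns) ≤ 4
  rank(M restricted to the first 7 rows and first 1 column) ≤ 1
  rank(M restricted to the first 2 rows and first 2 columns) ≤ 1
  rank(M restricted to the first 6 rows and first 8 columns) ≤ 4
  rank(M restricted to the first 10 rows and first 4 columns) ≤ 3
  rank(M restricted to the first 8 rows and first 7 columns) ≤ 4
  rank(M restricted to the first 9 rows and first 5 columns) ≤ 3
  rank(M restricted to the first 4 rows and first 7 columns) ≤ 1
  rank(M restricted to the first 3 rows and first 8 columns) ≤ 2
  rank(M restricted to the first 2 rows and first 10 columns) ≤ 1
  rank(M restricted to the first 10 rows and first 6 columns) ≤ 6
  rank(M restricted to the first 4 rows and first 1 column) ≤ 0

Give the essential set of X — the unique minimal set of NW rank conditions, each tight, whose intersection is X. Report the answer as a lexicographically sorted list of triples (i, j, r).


Rank table r_w(11×11) implied by the 13 constraints:

  i=1: 0  0  0  0  0  0  0  1  1  1  1
  i=2: 0  0  0  0  0  0  0  1  1  1  2
  i=3: 0  1  1  1  1  1  1  2  2  2  3
  i=4: 0  1  1  1  1  1  1  2  3  3  4
  i=5: 1  2  2  2  2  2  2  3  4  4  5
  i=6: 1  2  3  3  3  3  3  4  5  5  6
  i=7: 1  2  3  3  3  4  4  5  6  6  7
  i=8: 1  2  3  3  3  4  4  5  6  7  8
  i=9: 1  2  3  3  3  4  5  6  7  8  9
  i=10: 1  2  3  3  4  5  6  7  8  9  10
  i=11: 1  2  3  4  5  6  7  8  9  10  11

hence w(1..11) = (8, 11, 2, 9, 1, 3, 6, 10, 7, 5, 4).

ℓ(w)=31; the 7 essential cells (i,j,r):

[(2, 7, 0), (2, 10, 1), (4, 1, 0), (4, 7, 1), (8, 7, 4), (9, 5, 3), (10, 4, 3)]


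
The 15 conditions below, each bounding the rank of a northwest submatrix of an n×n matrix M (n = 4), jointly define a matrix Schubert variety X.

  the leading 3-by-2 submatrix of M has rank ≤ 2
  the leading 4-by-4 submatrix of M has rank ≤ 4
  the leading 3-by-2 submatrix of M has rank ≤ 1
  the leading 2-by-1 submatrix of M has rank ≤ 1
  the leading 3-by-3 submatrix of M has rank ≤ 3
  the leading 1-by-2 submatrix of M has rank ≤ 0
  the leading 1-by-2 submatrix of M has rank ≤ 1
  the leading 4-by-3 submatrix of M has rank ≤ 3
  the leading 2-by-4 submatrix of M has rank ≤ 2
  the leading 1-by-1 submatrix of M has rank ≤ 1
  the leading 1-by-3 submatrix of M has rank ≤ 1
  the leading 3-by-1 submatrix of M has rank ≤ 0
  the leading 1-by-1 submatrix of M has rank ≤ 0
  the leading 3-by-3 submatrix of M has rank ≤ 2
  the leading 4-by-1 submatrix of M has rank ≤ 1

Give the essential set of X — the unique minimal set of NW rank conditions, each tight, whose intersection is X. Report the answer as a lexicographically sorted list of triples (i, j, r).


Rank table r_w(4×4) implied by the 15 constraints:

  R[1]: 0 0 1 1
  R[2]: 0 1 2 2
  R[3]: 0 1 2 3
  R[4]: 1 2 3 4

second differences of R give the permutation w = (3, 2, 4, 1).

|D(w)|=4, |Ess(w)|=2:

[(1, 2, 0), (3, 1, 0)]


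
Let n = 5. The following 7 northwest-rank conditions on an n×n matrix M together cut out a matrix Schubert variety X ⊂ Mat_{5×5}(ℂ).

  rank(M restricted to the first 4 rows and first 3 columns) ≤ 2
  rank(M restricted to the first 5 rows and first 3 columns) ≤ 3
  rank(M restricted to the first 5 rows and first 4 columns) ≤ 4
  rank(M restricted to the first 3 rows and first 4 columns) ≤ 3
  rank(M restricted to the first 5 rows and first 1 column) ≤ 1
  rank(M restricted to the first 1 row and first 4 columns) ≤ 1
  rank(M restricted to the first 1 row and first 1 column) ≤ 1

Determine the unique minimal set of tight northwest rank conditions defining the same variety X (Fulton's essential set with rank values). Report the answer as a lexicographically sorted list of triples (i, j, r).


The tightest implied rank at each (i,j), from the 7 conditions:

  R[1]: 1, 1, 1, 1, 1
  R[2]: 1, 2, 2, 2, 2
  R[3]: 1, 2, 2, 3, 3
  R[4]: 1, 2, 2, 3, 4
  R[5]: 1, 2, 3, 4, 5

reading off 1-entries of Δ²R: w = (1, 2, 4, 5, 3).

Fulton essential set (1 of the 2 Rothe cells):

[(4, 3, 2)]


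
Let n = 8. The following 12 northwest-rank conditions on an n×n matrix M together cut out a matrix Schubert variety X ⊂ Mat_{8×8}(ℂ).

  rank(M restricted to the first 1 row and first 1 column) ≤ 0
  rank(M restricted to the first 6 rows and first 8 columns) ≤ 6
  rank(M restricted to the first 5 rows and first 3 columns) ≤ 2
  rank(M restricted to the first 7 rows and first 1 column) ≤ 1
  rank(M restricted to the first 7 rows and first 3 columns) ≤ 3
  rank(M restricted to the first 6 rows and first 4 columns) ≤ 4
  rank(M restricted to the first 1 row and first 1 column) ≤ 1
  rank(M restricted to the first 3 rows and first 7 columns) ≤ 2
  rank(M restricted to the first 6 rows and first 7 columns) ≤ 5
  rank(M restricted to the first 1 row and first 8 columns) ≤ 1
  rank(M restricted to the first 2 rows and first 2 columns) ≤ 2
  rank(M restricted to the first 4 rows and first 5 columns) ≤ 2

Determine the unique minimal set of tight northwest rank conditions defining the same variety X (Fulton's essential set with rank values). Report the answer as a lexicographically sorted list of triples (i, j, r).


Rank table r_w(8×8) implied by the 12 constraints:

  row 1: 0 1 1 1 1 1 1 1
  row 2: 1 2 2 2 2 2 2 2
  row 3: 1 2 2 2 2 2 2 3
  row 4: 1 2 2 2 2 3 3 4
  row 5: 1 2 2 3 3 4 4 5
  row 6: 1 2 3 4 4 5 5 6
  row 7: 1 2 3 4 5 6 6 7
  row 8: 1 2 3 4 5 6 7 8

the unique w with this rank table is (2, 1, 8, 6, 4, 3, 5, 7).

D(w) has 10 cells with 4 SE-corners; essential set:

[(1, 1, 0), (3, 7, 2), (4, 5, 2), (5, 3, 2)]


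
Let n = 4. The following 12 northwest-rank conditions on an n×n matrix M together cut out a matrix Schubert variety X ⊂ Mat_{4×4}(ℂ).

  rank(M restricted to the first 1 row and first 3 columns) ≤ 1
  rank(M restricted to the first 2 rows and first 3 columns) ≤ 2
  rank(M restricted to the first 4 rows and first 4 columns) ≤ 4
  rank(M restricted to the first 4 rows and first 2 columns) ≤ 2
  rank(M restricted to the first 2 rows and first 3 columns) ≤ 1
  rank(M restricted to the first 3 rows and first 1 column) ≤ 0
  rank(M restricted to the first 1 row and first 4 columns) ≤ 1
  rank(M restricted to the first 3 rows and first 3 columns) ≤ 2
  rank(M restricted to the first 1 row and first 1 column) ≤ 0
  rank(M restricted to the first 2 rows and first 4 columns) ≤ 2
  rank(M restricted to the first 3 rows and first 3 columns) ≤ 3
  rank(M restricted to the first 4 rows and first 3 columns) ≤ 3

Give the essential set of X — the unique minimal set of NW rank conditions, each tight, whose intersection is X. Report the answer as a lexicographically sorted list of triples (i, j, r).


Recovering R(i,j) via the rank-extension bound from the 12 conditions:

  R[1]: 0 1 1 1
  R[2]: 0 1 1 2
  R[3]: 0 1 2 3
  R[4]: 1 2 3 4

hence w(1..4) = (2, 4, 3, 1).

2 SE-corners of the 4-cell Rothe diagram give Ess(w):

[(2, 3, 1), (3, 1, 0)]


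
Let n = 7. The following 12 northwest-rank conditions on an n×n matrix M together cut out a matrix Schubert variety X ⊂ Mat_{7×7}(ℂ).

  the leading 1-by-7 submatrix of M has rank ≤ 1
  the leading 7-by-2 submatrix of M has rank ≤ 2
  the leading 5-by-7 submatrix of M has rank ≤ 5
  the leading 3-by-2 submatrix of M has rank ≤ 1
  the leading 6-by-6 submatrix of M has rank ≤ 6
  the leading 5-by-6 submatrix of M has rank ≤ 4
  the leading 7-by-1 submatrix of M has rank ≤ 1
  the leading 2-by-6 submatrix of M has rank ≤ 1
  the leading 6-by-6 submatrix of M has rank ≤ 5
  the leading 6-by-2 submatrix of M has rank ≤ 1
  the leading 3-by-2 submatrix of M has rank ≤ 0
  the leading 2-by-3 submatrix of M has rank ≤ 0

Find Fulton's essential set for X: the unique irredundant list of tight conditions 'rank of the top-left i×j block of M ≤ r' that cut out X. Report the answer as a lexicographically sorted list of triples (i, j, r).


Propagating the 12 rank bounds to every northwest block:

  R[1]: 0 0 0 1 1 1 1
  R[2]: 0 0 0 1 1 1 2
  R[3]: 0 0 1 2 2 2 3
  R[4]: 1 1 2 3 3 3 4
  R[5]: 1 1 2 3 4 4 5
  R[6]: 1 1 2 3 4 5 6
  R[7]: 1 2 3 4 5 6 7

so w = (4, 7, 3, 1, 5, 6, 2).

D(w) has 12 cells with 4 SE-corners; essential set:

[(2, 3, 0), (2, 6, 1), (3, 2, 0), (6, 2, 1)]


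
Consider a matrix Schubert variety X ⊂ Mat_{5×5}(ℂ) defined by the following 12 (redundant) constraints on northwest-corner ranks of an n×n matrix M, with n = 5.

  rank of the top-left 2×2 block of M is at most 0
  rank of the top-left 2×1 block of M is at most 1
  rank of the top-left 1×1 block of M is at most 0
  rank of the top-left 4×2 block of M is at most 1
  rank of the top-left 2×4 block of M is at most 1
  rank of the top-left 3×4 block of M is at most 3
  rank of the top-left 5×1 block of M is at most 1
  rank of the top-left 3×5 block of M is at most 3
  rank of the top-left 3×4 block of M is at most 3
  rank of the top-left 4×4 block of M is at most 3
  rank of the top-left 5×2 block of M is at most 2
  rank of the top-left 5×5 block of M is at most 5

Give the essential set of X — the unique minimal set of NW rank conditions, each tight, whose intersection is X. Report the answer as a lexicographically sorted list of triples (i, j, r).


Rank table r_w(5×5) implied by the 12 constraints:

  R[1]: 0 | 0 | 1 | 1 | 1
  R[2]: 0 | 0 | 1 | 1 | 2
  R[3]: 1 | 1 | 2 | 2 | 3
  R[4]: 1 | 1 | 2 | 3 | 4
  R[5]: 1 | 2 | 3 | 4 | 5

hence w(1..5) = (3, 5, 1, 4, 2).

ℓ(w)=6; the 3 essential cells (i,j,r):

[(2, 2, 0), (2, 4, 1), (4, 2, 1)]


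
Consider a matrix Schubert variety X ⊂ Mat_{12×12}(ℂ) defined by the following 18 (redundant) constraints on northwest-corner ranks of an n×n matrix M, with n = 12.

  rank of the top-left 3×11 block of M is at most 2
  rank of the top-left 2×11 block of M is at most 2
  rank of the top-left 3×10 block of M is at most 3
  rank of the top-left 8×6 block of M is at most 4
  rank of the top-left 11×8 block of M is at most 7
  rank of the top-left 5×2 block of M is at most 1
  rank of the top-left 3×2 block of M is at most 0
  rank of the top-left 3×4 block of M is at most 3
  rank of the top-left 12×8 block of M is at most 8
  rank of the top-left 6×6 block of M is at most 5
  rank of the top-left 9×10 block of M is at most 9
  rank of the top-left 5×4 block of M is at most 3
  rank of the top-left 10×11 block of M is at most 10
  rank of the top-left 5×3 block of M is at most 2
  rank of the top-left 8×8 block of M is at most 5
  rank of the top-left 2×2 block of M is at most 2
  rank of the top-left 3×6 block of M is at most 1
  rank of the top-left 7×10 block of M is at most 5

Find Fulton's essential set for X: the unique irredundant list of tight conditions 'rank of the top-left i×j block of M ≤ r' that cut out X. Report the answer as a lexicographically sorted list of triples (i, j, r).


Rank table r_w(12×12) implied by the 18 constraints:

  R[1]: 0, 0, 1, 1, 1, 1, 1, 1, 1, 1, 1, 1
  R[2]: 0, 0, 1, 1, 1, 1, 2, 2, 2, 2, 2, 2
  R[3]: 0, 0, 1, 1, 1, 1, 2, 2, 2, 2, 2, 3
  R[4]: 1, 1, 2, 2, 2, 2, 3, 3, 3, 3, 3, 4
  R[5]: 1, 1, 2, 3, 3, 3, 4, 4, 4, 4, 4, 5
  R[6]: 1, 2, 3, 4, 4, 4, 5, 5, 5, 5, 5, 6
  R[7]: 1, 2, 3, 4, 4, 4, 5, 5, 5, 5, 6, 7
  R[8]: 1, 2, 3, 4, 4, 4, 5, 5, 6, 6, 7, 8
  R[9]: 1, 2, 3, 4, 5, 5, 6, 6, 7, 7, 8, 9
  R[10]: 1, 2, 3, 4, 5, 6, 7, 7, 8, 8, 9, 10
  R[11]: 1, 2, 3, 4, 5, 6, 7, 7, 8, 9, 10, 11
  R[12]: 1, 2, 3, 4, 5, 6, 7, 8, 9, 10, 11, 12

so w = (3, 7, 12, 1, 4, 2, 11, 9, 5, 6, 10, 8).

|D(w)|=26, |Ess(w)|=8:

[(3, 2, 0), (3, 6, 1), (3, 11, 2), (5, 2, 1), (7, 10, 5), (8, 6, 4), (8, 8, 5), (11, 8, 7)]


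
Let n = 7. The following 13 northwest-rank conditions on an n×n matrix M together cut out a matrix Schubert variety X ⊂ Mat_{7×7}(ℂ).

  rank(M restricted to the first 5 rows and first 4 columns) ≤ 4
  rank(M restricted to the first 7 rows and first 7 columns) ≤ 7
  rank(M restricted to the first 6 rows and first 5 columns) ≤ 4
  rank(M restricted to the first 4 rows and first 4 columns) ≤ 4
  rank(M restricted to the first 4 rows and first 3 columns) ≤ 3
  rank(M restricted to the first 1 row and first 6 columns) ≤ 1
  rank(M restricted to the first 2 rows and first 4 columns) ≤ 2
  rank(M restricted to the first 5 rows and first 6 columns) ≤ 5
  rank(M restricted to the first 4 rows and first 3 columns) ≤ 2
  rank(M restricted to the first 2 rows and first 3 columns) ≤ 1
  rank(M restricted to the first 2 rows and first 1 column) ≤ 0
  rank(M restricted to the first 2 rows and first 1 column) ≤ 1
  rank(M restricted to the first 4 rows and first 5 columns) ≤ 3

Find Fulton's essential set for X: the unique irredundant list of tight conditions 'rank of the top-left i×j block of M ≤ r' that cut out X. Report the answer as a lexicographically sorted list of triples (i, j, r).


Propagating the 13 rank bounds to every northwest block:

  i=1: 0 | 1 | 1 | 1 | 1 | 1 | 1
  i=2: 0 | 1 | 1 | 2 | 2 | 2 | 2
  i=3: 1 | 2 | 2 | 3 | 3 | 3 | 3
  i=4: 1 | 2 | 2 | 3 | 3 | 4 | 4
  i=5: 1 | 2 | 3 | 4 | 4 | 5 | 5
  i=6: 1 | 2 | 3 | 4 | 4 | 5 | 6
  i=7: 1 | 2 | 3 | 4 | 5 | 6 | 7

hence w(1..7) = (2, 4, 1, 6, 3, 7, 5).

|D(w)|=6, |Ess(w)|=5:

[(2, 1, 0), (2, 3, 1), (4, 3, 2), (4, 5, 3), (6, 5, 4)]


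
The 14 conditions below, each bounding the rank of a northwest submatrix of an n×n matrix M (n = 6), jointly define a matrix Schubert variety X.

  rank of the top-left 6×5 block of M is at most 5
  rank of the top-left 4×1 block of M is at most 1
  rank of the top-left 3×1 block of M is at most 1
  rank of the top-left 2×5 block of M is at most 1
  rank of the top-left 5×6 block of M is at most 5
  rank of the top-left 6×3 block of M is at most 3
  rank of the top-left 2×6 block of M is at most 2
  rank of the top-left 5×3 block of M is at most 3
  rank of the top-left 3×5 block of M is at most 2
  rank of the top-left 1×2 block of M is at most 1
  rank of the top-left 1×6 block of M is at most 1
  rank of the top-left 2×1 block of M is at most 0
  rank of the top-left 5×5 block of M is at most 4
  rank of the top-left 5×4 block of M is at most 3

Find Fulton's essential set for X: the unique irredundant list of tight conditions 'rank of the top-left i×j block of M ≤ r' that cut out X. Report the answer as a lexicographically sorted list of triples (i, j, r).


Rank table r_w(6×6) implied by the 14 constraints:

  i=1: 0  1  1  1  1  1
  i=2: 0  1  1  1  1  2
  i=3: 1  2  2  2  2  3
  i=4: 1  2  3  3  3  4
  i=5: 1  2  3  3  4  5
  i=6: 1  2  3  4  5  6

so w = (2, 6, 1, 3, 5, 4).

|D(w)|=6, |Ess(w)|=3:

[(2, 1, 0), (2, 5, 1), (5, 4, 3)]


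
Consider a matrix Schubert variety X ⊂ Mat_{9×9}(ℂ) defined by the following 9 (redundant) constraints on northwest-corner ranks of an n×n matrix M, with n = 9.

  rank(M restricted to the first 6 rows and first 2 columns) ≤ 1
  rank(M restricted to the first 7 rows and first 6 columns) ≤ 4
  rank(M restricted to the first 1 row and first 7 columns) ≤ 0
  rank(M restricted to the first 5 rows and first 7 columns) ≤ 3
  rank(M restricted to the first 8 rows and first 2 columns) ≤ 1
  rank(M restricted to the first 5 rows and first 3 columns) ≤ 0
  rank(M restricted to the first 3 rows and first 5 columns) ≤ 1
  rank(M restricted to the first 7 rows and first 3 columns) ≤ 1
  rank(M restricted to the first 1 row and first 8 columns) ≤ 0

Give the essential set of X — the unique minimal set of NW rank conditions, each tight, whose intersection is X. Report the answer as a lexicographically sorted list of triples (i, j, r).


Computing R[i][j] = min implied NW-rank bound (n=9, 9 conditions):

  row 1: 0 0 0 0 0 0 0 0 1
  row 2: 0 0 0 1 1 1 1 1 2
  row 3: 0 0 0 1 1 2 2 2 3
  row 4: 0 0 0 1 2 3 3 3 4
  row 5: 0 0 0 1 2 3 3 4 5
  row 6: 1 1 1 2 3 4 4 5 6
  row 7: 1 1 1 2 3 4 5 6 7
  row 8: 1 1 2 3 4 5 6 7 8
  row 9: 1 2 3 4 5 6 7 8 9

reading off 1-entries of Δ²R: w = (9, 4, 6, 5, 8, 1, 7, 3, 2).

|D(w)|=25, |Ess(w)|=6:

[(1, 8, 0), (3, 5, 1), (5, 3, 0), (5, 7, 3), (7, 3, 1), (8, 2, 1)]


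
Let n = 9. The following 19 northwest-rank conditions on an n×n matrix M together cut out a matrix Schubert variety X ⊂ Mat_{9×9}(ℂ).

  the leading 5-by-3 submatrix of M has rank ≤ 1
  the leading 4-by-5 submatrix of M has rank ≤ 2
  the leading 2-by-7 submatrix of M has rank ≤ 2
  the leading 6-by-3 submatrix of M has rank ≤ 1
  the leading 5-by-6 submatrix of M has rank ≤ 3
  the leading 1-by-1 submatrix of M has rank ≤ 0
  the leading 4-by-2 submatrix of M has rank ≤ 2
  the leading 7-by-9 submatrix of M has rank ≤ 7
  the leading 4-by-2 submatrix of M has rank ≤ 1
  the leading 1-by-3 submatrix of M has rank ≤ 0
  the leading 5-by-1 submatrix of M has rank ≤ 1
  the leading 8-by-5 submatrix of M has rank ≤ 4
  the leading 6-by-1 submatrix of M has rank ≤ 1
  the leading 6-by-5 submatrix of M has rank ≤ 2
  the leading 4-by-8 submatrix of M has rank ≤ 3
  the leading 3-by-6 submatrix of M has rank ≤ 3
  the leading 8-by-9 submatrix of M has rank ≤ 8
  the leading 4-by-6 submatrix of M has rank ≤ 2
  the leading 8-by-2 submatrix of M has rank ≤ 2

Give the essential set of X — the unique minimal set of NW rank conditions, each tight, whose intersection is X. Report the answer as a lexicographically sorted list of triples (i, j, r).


Computing R[i][j] = min implied NW-rank bound (n=9, 19 conditions):

  row 1: 0 | 0 | 0 | 1 | 1 | 1 | 1 | 1 | 1
  row 2: 1 | 1 | 1 | 2 | 2 | 2 | 2 | 2 | 2
  row 3: 1 | 1 | 1 | 2 | 2 | 2 | 3 | 3 | 3
  row 4: 1 | 1 | 1 | 2 | 2 | 2 | 3 | 3 | 4
  row 5: 1 | 1 | 1 | 2 | 2 | 3 | 4 | 4 | 5
  row 6: 1 | 1 | 1 | 2 | 2 | 3 | 4 | 5 | 6
  row 7: 1 | 2 | 2 | 3 | 3 | 4 | 5 | 6 | 7
  row 8: 1 | 2 | 3 | 4 | 4 | 5 | 6 | 7 | 8
  row 9: 1 | 2 | 3 | 4 | 5 | 6 | 7 | 8 | 9

so w = (4, 1, 7, 9, 6, 8, 2, 3, 5).

5 SE-corners of the 18-cell Rothe diagram give Ess(w):

[(1, 3, 0), (4, 6, 2), (4, 8, 3), (6, 3, 1), (6, 5, 2)]


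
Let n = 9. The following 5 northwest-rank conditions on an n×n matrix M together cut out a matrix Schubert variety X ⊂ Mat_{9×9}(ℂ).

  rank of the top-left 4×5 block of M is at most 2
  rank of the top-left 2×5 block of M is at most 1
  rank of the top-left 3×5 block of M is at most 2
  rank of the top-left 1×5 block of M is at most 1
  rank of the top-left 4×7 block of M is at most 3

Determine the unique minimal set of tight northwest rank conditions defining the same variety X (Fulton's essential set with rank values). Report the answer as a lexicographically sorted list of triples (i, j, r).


Computing R[i][j] = min implied NW-rank bound (n=9, 5 conditions):

  row 1: 1 | 1 | 1 | 1 | 1 | 1 | 1 | 1 | 1
  row 2: 1 | 1 | 1 | 1 | 1 | 2 | 2 | 2 | 2
  row 3: 1 | 2 | 2 | 2 | 2 | 3 | 3 | 3 | 3
  row 4: 1 | 2 | 2 | 2 | 2 | 3 | 3 | 4 | 4
  row 5: 1 | 2 | 3 | 3 | 3 | 4 | 4 | 5 | 5
  row 6: 1 | 2 | 3 | 4 | 4 | 5 | 5 | 6 | 6
  row 7: 1 | 2 | 3 | 4 | 5 | 6 | 6 | 7 | 7
  row 8: 1 | 2 | 3 | 4 | 5 | 6 | 7 | 8 | 8
  row 9: 1 | 2 | 3 | 4 | 5 | 6 | 7 | 8 | 9

so w = (1, 6, 2, 8, 3, 4, 5, 7, 9).

|D(w)|=8, |Ess(w)|=3:

[(2, 5, 1), (4, 5, 2), (4, 7, 3)]


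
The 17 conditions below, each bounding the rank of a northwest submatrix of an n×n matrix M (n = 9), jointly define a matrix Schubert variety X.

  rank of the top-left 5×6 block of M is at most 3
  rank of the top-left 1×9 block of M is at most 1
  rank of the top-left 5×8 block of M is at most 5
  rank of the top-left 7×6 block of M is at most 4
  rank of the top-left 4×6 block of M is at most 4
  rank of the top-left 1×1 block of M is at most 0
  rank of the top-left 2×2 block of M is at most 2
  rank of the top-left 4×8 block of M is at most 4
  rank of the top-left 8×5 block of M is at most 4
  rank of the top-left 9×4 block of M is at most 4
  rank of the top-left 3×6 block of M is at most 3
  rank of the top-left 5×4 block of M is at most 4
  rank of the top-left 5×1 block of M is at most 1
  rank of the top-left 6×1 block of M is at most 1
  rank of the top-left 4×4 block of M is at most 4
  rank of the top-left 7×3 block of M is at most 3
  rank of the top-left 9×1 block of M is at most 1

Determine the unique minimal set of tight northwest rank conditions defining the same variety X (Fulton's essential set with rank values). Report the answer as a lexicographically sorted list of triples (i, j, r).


Recovering R(i,j) via the rank-extension bound from the 17 conditions:

  row 1: 0, 1, 1, 1, 1, 1, 1, 1, 1
  row 2: 1, 2, 2, 2, 2, 2, 2, 2, 2
  row 3: 1, 2, 3, 3, 3, 3, 3, 3, 3
  row 4: 1, 2, 3, 3, 3, 3, 4, 4, 4
  row 5: 1, 2, 3, 3, 3, 3, 4, 5, 5
  row 6: 1, 2, 3, 4, 4, 4, 5, 6, 6
  row 7: 1, 2, 3, 4, 4, 4, 5, 6, 7
  row 8: 1, 2, 3, 4, 4, 5, 6, 7, 8
  row 9: 1, 2, 3, 4, 5, 6, 7, 8, 9

the unique w with this rank table is (2, 1, 3, 7, 8, 4, 9, 6, 5).

|D(w)|=10, |Ess(w)|=4:

[(1, 1, 0), (5, 6, 3), (7, 6, 4), (8, 5, 4)]


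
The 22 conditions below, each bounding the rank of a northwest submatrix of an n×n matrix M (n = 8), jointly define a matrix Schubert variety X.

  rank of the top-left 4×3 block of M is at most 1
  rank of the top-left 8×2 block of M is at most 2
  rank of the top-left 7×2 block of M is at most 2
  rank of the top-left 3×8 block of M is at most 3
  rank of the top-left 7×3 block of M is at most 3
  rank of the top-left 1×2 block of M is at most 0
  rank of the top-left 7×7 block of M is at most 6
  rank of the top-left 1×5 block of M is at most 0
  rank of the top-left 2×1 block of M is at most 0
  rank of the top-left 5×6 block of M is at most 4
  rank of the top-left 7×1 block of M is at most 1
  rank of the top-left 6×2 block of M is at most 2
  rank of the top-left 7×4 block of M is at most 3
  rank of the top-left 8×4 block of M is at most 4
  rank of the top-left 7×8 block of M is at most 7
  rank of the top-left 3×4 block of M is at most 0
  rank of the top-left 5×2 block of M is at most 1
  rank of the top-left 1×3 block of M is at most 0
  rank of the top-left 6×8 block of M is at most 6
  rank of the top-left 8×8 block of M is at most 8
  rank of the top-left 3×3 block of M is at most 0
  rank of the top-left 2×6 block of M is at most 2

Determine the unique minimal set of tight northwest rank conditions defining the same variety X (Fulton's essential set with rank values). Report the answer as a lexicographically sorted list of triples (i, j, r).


Propagating the 22 rank bounds to every northwest block:

  0 0 0 0 0 1 1 1
  0 0 0 0 1 2 2 2
  0 0 0 0 1 2 3 3
  1 1 1 1 2 3 4 4
  1 1 2 2 3 4 5 5
  1 2 3 3 4 5 6 6
  1 2 3 3 4 5 6 7
  1 2 3 4 5 6 7 8

second differences of R give the permutation w = (6, 5, 7, 1, 3, 2, 8, 4).

D(w) has 15 cells with 4 SE-corners; essential set:

[(1, 5, 0), (3, 4, 0), (5, 2, 1), (7, 4, 3)]


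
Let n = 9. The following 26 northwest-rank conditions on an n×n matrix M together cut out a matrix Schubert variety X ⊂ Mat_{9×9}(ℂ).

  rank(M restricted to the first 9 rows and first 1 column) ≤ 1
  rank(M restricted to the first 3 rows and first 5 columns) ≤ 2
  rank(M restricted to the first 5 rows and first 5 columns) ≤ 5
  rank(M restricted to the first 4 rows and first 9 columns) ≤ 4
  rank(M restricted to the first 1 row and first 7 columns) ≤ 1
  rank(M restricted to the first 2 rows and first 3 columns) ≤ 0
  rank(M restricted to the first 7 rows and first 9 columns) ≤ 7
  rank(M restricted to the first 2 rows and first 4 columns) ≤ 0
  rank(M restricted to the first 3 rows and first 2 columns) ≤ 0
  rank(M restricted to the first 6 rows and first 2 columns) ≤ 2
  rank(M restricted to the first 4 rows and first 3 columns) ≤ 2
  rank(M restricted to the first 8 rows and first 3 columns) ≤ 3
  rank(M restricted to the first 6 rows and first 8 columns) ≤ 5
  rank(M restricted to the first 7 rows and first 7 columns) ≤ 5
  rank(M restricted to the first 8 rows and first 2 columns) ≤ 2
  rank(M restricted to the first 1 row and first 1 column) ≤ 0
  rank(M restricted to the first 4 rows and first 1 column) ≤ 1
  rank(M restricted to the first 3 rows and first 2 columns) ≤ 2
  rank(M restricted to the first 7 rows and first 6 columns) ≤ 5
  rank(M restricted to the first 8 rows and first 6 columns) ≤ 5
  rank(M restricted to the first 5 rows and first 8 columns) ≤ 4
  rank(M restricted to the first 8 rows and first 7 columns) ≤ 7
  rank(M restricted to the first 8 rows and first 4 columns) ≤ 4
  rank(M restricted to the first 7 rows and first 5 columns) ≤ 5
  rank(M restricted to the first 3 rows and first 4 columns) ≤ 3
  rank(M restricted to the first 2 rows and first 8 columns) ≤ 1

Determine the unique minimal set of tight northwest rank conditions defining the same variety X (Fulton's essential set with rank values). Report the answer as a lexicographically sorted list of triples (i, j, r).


Reconstructing r_w from the 26 given conditions:

  R[1]: 0 | 0 | 0 | 0 | 1 | 1 | 1 | 1 | 1
  R[2]: 0 | 0 | 0 | 0 | 1 | 1 | 1 | 1 | 2
  R[3]: 0 | 0 | 1 | 1 | 2 | 2 | 2 | 2 | 3
  R[4]: 1 | 1 | 2 | 2 | 3 | 3 | 3 | 3 | 4
  R[5]: 1 | 2 | 3 | 3 | 4 | 4 | 4 | 4 | 5
  R[6]: 1 | 2 | 3 | 4 | 5 | 5 | 5 | 5 | 6
  R[7]: 1 | 2 | 3 | 4 | 5 | 5 | 5 | 6 | 7
  R[8]: 1 | 2 | 3 | 4 | 5 | 5 | 6 | 7 | 8
  R[9]: 1 | 2 | 3 | 4 | 5 | 6 | 7 | 8 | 9

second differences of R give the permutation w = (5, 9, 3, 1, 2, 4, 8, 7, 6).

5 SE-corners of the 16-cell Rothe diagram give Ess(w):

[(2, 4, 0), (2, 8, 1), (3, 2, 0), (7, 7, 5), (8, 6, 5)]
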